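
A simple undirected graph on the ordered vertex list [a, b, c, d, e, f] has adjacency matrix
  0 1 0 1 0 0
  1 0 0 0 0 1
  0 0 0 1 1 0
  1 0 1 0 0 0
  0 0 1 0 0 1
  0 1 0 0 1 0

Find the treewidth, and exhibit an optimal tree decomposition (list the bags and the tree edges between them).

The largest bag has 3 vertices, giving width 2; this decomposition certifies tw(G) ≤ 2. Since d–c–e–f–b–a–d is a cycle in G, G is not acyclic. Forests are exactly the graphs of treewidth ≤ 1, so tw(G) ≥ 2. Hence tw(G) = 2 exactly.

Treewidth 2.
Bags: B1 = {c, d, e}  B2 = {d, e, f}  B3 = {b, d, f}  B4 = {a, b, d}
Tree: B1–B2, B2–B3, B3–B4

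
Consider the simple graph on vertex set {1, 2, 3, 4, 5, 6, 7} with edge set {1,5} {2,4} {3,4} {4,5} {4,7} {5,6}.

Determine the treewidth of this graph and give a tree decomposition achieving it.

The largest bag has 2 vertices, giving width 1; this decomposition certifies tw(G) ≤ 1. G has an edge, so its treewidth is at least 1. Hence tw(G) = 1 exactly.

Treewidth 1.
One optimal decomposition is:
Bags: B1 = {1, 5}  B2 = {4, 5}  B3 = {3, 4}  B4 = {5, 6}  B5 = {2, 4}  B6 = {4, 7}
Tree: B1–B2, B2–B3, B1–B4, B3–B5, B3–B6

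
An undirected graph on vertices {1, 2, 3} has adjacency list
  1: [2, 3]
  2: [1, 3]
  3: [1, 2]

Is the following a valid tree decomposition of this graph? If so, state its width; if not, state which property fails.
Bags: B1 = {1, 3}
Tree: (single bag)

A tree decomposition must satisfy three properties: every vertex lies in some bag; for every edge, both endpoints lie together in some bag; and for every vertex, the bags containing it form a connected subtree. Here vertex 2 appears in no bag, so the decomposition is invalid.

No — vertex 2 appears in no bag.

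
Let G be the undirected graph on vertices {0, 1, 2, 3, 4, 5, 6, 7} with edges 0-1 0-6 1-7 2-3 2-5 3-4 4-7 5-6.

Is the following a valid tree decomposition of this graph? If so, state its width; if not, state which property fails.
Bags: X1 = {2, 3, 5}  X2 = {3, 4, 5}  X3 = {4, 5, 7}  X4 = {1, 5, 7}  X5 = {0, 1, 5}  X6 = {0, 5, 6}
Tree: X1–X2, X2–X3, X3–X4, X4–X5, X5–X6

Vertex coverage: the bags together contain {0, 1, 2, 3, 4, 5, 6, 7}, the full vertex set. Edge coverage: each edge of G has both endpoints in at least one bag. Running intersection: for every vertex, the bags containing it form a connected subtree. All three properties hold, so this is a valid tree decomposition of width max|bag| − 1 = 2, and hence tw(G) ≤ 2.

Yes; width 2.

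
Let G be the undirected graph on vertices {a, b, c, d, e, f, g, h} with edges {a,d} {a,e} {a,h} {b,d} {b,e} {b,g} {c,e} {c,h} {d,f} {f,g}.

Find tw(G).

A width-2 tree decomposition is:
Bags: B1 = {b, f, g}  B2 = {b, d, f}  B3 = {b, d, e}  B4 = {a, d, e}  B5 = {a, c, e}  B6 = {a, c, h}
Tree: B1–B2, B2–B3, B3–B4, B4–B5, B5–B6
The largest bag has 3 vertices, giving width 2; this decomposition certifies tw(G) ≤ 2. For the lower bound, G contains the cycle g–f–d–b–g, so G is not a forest; only forests have treewidth ≤ 1, hence tw(G) ≥ 2. Hence tw(G) = 2 exactly.

2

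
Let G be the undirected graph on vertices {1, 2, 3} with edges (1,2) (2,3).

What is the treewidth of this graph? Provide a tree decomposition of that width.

Treewidth 1.
One such decomposition:
Bags: B1 = {2, 3}  B2 = {1, 2}
Tree: B1–B2

Every bag has size at most 2, so the width is 2 − 1 = 1 and tw(G) ≤ 1. Any graph with an edge has treewidth ≥ 1, and G has the edge 3–2. Therefore the treewidth is 1.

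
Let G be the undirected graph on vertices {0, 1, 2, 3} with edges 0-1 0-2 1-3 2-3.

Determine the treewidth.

A width-2 tree decomposition is:
Bags: B1 = {0, 2, 3}  B2 = {0, 1, 3}
Tree: B1–B2
Each bag holds 3 vertices, so the decomposition has width 2, which upper-bounds the treewidth. Since 0–2–3–1–0 is a cycle in G, G is not acyclic. Forests are exactly the graphs of treewidth ≤ 1, so tw(G) ≥ 2. The upper and lower bounds meet at 2, so that is the treewidth.

2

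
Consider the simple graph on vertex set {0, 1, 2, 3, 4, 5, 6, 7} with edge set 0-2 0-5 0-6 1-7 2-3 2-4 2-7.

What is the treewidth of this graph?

1

A width-1 tree decomposition is:
Bags: B1 = {0, 2}  B2 = {0, 6}  B3 = {2, 7}  B4 = {0, 5}  B5 = {2, 4}  B6 = {1, 7}  B7 = {2, 3}
Tree: B1–B2, B1–B3, B1–B4, B1–B5, B3–B6, B1–B7
Each bag holds 2 vertices, so the decomposition has width 1, which upper-bounds the treewidth. Since G has at least one edge (e.g. 2–0), it is not an edgeless graph, so tw(G) ≥ 1. Therefore the treewidth is 1.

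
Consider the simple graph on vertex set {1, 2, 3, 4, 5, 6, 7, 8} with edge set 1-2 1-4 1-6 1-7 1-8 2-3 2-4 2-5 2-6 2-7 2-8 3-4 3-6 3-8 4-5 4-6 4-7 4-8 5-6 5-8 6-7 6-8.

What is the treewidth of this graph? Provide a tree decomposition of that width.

The largest bag has 5 vertices, giving width 4; this decomposition certifies tw(G) ≤ 4. On the other hand G contains the 5-clique {1, 2, 4, 6, 8}. A clique must lie in a single bag of any decomposition, so no decomposition can have width below 4. Combining the bounds, tw(G) = 4.

Treewidth 4.
One optimal decomposition is:
Bags: B1 = {1, 2, 4, 6, 7}  B2 = {1, 2, 4, 6, 8}  B3 = {2, 3, 4, 6, 8}  B4 = {2, 4, 5, 6, 8}
Tree: B1–B2, B2–B3, B3–B4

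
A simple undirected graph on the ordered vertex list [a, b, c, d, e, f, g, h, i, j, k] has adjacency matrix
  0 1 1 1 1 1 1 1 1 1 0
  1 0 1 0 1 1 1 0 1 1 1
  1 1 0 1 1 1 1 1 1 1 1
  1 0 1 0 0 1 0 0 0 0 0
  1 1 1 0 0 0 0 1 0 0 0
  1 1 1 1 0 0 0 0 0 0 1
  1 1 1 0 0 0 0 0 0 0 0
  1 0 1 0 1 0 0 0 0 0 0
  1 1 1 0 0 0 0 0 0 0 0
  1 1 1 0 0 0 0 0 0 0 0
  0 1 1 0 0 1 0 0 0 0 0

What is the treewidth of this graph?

3

A width-3 tree decomposition is:
Bags: B1 = {a, b, c, f}  B2 = {a, b, c, e}  B3 = {a, c, d, f}  B4 = {b, c, f, k}  B5 = {a, b, c, i}  B6 = {a, b, c, j}  B7 = {a, c, e, h}  B8 = {a, b, c, g}
Tree: B1–B2, B1–B3, B1–B4, B1–B5, B1–B6, B2–B7, B1–B8
Every bag has size at most 4, so the width is 4 − 1 = 3 and tw(G) ≤ 3. On the other hand G contains the 4-clique {a, c, d, f}. A clique must lie in a single bag of any decomposition, so no decomposition can have width below 3. Combining the bounds, tw(G) = 3.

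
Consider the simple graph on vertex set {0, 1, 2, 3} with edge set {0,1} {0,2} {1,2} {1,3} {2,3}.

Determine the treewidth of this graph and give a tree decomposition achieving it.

Treewidth 2.
One optimal decomposition is:
Bags: B1 = {1, 2, 3}  B2 = {0, 1, 2}
Tree: B1–B2

Every bag has size at most 3, so the width is 3 − 1 = 2 and tw(G) ≤ 2. On the other hand G contains the 3-clique {0, 1, 2}. A clique must lie in a single bag of any decomposition, so no decomposition can have width below 2. Combining the bounds, tw(G) = 2.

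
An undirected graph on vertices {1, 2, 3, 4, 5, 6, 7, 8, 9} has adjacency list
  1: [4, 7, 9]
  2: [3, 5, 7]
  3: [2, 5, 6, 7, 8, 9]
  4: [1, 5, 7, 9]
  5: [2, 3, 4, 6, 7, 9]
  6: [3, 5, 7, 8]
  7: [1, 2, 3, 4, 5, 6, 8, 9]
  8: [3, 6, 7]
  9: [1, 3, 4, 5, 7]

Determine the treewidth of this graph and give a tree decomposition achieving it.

Treewidth 3.
One optimal decomposition is:
Bags: B1 = {3, 5, 6, 7}  B2 = {3, 5, 7, 9}  B3 = {4, 5, 7, 9}  B4 = {2, 3, 5, 7}  B5 = {1, 4, 7, 9}  B6 = {3, 6, 7, 8}
Tree: B1–B2, B2–B3, B2–B4, B3–B5, B1–B6

Every bag has size at most 4, so the width is 4 − 1 = 3 and tw(G) ≤ 3. On the other hand G contains the 4-clique {1, 4, 7, 9}. A clique must lie in a single bag of any decomposition, so no decomposition can have width below 3. Therefore the treewidth is 3.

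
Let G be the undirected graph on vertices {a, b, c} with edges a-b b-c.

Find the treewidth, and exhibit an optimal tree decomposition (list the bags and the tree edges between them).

Each bag holds 2 vertices, so the decomposition has width 1, which upper-bounds the treewidth. Since G has at least one edge (e.g. c–b), it is not an edgeless graph, so tw(G) ≥ 1. Combining the bounds, tw(G) = 1.

Treewidth 1.
Bags: B1 = {b, c}  B2 = {a, b}
Tree: B1–B2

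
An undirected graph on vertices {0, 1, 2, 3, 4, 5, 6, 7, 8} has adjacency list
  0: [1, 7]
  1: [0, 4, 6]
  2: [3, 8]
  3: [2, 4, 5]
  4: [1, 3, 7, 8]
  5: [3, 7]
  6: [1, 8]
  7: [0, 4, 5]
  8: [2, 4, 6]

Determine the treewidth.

A width-3 tree decomposition is:
Bags: B1 = {0, 1, 5, 7}  B2 = {1, 4, 5, 7}  B3 = {1, 3, 4, 5}  B4 = {1, 3, 4, 6}  B5 = {3, 4, 6, 8}  B6 = {2, 3, 6, 8}
Tree: B1–B2, B2–B3, B3–B4, B4–B5, B5–B6
Each bag holds 4 vertices, so the decomposition has width 3, which upper-bounds the treewidth. For the lower bound: the 4 vertex sets {0,5,7}, {1}, {4}, {2,3,6,8} are disjoint, each induces a connected subgraph, and every pair is joined by at least one edge of G. Contracting each set to a single vertex therefore yields K_{4} as a minor, and since treewidth is minor-monotone, tw(G) ≥ tw(K_{4}) = 3. Therefore the treewidth is 3.

3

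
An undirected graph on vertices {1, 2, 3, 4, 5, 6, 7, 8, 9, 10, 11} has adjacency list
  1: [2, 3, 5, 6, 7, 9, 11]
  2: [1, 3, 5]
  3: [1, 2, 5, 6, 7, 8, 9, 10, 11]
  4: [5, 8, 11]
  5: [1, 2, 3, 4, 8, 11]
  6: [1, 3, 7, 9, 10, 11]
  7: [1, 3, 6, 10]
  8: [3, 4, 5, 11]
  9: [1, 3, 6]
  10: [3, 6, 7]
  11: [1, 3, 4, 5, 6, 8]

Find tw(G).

A width-3 tree decomposition is:
Bags: B1 = {1, 3, 6, 9}  B2 = {1, 3, 6, 11}  B3 = {1, 3, 5, 11}  B4 = {1, 2, 3, 5}  B5 = {1, 3, 6, 7}  B6 = {3, 5, 8, 11}  B7 = {3, 6, 7, 10}  B8 = {4, 5, 8, 11}
Tree: B1–B2, B2–B3, B3–B4, B2–B5, B3–B6, B5–B7, B6–B8
Every bag has size at most 4, so the width is 4 − 1 = 3 and tw(G) ≤ 3. On the other hand G contains the 4-clique {3, 5, 8, 11}. A clique must lie in a single bag of any decomposition, so no decomposition can have width below 3. Hence tw(G) = 3 exactly.

3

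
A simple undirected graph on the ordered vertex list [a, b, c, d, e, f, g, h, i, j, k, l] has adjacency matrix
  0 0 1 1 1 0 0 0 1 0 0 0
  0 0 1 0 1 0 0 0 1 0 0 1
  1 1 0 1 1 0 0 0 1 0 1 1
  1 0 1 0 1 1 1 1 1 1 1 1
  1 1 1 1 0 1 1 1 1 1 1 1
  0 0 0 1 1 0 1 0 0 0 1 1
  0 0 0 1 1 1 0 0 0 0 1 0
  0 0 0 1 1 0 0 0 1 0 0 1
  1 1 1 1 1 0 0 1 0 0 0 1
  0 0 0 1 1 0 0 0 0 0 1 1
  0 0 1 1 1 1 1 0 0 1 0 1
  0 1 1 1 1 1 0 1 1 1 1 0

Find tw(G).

A width-4 tree decomposition is:
Bags: B1 = {d, e, j, k, l}  B2 = {c, d, e, k, l}  B3 = {c, d, e, i, l}  B4 = {d, e, f, k, l}  B5 = {a, c, d, e, i}  B6 = {b, c, e, i, l}  B7 = {d, e, f, g, k}  B8 = {d, e, h, i, l}
Tree: B1–B2, B2–B3, B2–B4, B3–B5, B3–B6, B4–B7, B3–B8
Every bag has size at most 5, so the width is 5 − 1 = 4 and tw(G) ≤ 4. On the other hand G contains the 5-clique {d, e, f, g, k}. A clique must lie in a single bag of any decomposition, so no decomposition can have width below 4. The upper and lower bounds meet at 4, so that is the treewidth.

4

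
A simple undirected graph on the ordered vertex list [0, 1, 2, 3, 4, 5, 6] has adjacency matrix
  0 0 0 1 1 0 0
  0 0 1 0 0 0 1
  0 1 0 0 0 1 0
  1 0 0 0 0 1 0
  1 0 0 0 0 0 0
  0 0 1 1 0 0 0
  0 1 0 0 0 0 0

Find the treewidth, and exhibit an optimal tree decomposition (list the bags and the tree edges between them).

Treewidth 1.
One such decomposition:
Bags: B1 = {1, 6}  B2 = {1, 2}  B3 = {2, 5}  B4 = {3, 5}  B5 = {0, 3}  B6 = {0, 4}
Tree: B1–B2, B2–B3, B3–B4, B4–B5, B5–B6

Each bag holds 2 vertices, so the decomposition has width 1, which upper-bounds the treewidth. Since G has at least one edge (e.g. 6–1), it is not an edgeless graph, so tw(G) ≥ 1. Combining the bounds, tw(G) = 1.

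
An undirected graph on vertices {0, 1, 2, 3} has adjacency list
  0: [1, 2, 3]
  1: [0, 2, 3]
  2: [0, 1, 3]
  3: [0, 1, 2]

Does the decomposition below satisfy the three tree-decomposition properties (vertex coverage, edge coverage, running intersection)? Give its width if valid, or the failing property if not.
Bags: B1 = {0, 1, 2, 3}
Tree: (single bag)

Every vertex of G appears in some bag (union = {0, 1, 2, 3}); every edge is covered by a bag; and for each vertex v the set of bags containing v is connected in the bag tree. The decomposition is therefore valid. The largest bag has 4 vertices, so the width is 3.

Yes; width 3.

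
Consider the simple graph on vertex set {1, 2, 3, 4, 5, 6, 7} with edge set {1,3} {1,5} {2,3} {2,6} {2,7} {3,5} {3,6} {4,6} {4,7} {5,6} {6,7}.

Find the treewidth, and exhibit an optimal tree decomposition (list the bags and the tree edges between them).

Treewidth 2.
Bags: B1 = {1, 3, 5}  B2 = {3, 5, 6}  B3 = {2, 3, 6}  B4 = {2, 6, 7}  B5 = {4, 6, 7}
Tree: B1–B2, B2–B3, B3–B4, B4–B5

The largest bag has 3 vertices, giving width 2; this decomposition certifies tw(G) ≤ 2. Conversely, {1, 3, 5} is a clique of size 3, and the vertices of any clique must share a bag in every tree decomposition; so some bag has ≥ 3 vertices and tw(G) ≥ 2. Combining the bounds, tw(G) = 2.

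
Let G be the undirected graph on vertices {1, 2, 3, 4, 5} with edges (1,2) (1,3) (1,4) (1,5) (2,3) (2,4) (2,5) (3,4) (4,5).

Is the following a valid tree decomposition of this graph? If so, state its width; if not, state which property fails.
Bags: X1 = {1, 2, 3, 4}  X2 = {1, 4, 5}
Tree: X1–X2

A tree decomposition must satisfy three properties: every vertex lies in some bag; for every edge, both endpoints lie together in some bag; and for every vertex, the bags containing it form a connected subtree. Here edge (2,5) lies in no bag, so the decomposition is invalid.

No — edge (2,5) lies in no bag.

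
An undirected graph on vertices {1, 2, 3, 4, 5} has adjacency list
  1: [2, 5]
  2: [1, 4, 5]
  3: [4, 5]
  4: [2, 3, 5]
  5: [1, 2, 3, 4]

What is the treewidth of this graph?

2

A width-2 tree decomposition is:
Bags: B1 = {1, 2, 5}  B2 = {2, 4, 5}  B3 = {3, 4, 5}
Tree: B1–B2, B2–B3
The largest bag has 3 vertices, giving width 2; this decomposition certifies tw(G) ≤ 2. Conversely, {1, 2, 5} is a clique of size 3, and the vertices of any clique must share a bag in every tree decomposition; so some bag has ≥ 3 vertices and tw(G) ≥ 2. Therefore the treewidth is 2.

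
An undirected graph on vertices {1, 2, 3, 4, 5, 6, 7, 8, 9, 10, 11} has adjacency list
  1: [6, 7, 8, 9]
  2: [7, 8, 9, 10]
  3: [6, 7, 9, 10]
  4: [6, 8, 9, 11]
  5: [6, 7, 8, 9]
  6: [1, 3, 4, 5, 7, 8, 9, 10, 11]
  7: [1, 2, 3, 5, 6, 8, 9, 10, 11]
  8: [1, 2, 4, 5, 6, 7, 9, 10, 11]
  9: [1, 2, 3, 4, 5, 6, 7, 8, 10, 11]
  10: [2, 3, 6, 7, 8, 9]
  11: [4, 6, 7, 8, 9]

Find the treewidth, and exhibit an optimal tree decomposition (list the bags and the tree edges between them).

Every bag has size at most 5, so the width is 5 − 1 = 4 and tw(G) ≤ 4. For the lower bound, the 5 vertices {2, 7, 8, 9, 10} are pairwise adjacent, and any tree decomposition puts a clique entirely inside one bag — forcing width ≥ 4. Hence tw(G) = 4 exactly.

Treewidth 4.
One such decomposition:
Bags: B1 = {6, 7, 8, 9, 10}  B2 = {1, 6, 7, 8, 9}  B3 = {2, 7, 8, 9, 10}  B4 = {3, 6, 7, 9, 10}  B5 = {5, 6, 7, 8, 9}  B6 = {6, 7, 8, 9, 11}  B7 = {4, 6, 8, 9, 11}
Tree: B1–B2, B1–B3, B1–B4, B1–B5, B1–B6, B6–B7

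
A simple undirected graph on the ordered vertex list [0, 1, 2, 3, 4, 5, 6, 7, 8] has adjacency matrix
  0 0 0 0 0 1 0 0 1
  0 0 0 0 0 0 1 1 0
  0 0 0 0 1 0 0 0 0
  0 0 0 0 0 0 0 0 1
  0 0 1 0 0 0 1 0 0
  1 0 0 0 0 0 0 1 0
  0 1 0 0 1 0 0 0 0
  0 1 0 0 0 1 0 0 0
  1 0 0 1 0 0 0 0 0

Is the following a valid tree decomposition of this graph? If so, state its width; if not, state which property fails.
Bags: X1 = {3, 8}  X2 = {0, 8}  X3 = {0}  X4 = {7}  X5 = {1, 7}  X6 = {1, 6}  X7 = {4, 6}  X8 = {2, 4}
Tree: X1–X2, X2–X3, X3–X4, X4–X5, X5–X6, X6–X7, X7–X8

A tree decomposition must satisfy three properties: every vertex lies in some bag; for every edge, both endpoints lie together in some bag; and for every vertex, the bags containing it form a connected subtree. Here vertex 5 appears in no bag, so the decomposition is invalid.

No — vertex 5 appears in no bag.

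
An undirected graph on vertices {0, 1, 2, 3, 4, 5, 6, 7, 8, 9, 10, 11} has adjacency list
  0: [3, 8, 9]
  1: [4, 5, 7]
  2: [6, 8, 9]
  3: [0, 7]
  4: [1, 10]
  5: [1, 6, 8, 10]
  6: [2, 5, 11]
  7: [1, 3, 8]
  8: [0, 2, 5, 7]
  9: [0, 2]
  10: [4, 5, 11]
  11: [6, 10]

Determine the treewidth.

A width-3 tree decomposition is:
Bags: B1 = {0, 3, 7, 9}  B2 = {0, 7, 8, 9}  B3 = {2, 7, 8, 9}  B4 = {1, 2, 7, 8}  B5 = {1, 2, 5, 8}  B6 = {1, 2, 5, 6}  B7 = {1, 4, 5, 6}  B8 = {4, 5, 6, 10}  B9 = {4, 6, 10, 11}
Tree: B1–B2, B2–B3, B3–B4, B4–B5, B5–B6, B6–B7, B7–B8, B8–B9
The largest bag has 4 vertices, giving width 3; this decomposition certifies tw(G) ≤ 3. For the lower bound: the 4 vertex sets {0,3,9}, {7}, {8}, {1,2,5,6} are disjoint, each induces a connected subgraph, and every pair is joined by at least one edge of G. Contracting each set to a single vertex therefore yields K_{4} as a minor, and since treewidth is minor-monotone, tw(G) ≥ tw(K_{4}) = 3. Combining the bounds, tw(G) = 3.

3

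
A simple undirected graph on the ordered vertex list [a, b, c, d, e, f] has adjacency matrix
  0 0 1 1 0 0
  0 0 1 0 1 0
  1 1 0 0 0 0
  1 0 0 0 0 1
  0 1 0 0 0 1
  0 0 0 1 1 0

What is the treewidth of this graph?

2

A width-2 tree decomposition is:
Bags: B1 = {b, c, e}  B2 = {c, e, f}  B3 = {c, d, f}  B4 = {a, c, d}
Tree: B1–B2, B2–B3, B3–B4
The largest bag has 3 vertices, giving width 2; this decomposition certifies tw(G) ≤ 2. Since c–b–e–f–d–a–c is a cycle in G, G is not acyclic. Forests are exactly the graphs of treewidth ≤ 1, so tw(G) ≥ 2. Therefore the treewidth is 2.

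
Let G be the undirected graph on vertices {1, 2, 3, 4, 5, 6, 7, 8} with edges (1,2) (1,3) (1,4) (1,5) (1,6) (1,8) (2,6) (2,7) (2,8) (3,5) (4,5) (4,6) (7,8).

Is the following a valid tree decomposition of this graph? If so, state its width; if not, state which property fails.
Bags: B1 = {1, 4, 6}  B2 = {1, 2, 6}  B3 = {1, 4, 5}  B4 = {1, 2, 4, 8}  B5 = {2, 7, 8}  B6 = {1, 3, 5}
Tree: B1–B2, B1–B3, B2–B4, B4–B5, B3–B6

No — bags containing vertex 4 are not connected in the tree.

A tree decomposition must satisfy three properties: every vertex lies in some bag; for every edge, both endpoints lie together in some bag; and for every vertex, the bags containing it form a connected subtree. Here bags containing vertex 4 are not connected in the tree, so the decomposition is invalid.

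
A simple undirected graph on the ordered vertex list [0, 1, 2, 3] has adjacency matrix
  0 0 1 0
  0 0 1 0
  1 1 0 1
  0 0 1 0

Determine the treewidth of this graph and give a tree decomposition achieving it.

The largest bag has 2 vertices, giving width 1; this decomposition certifies tw(G) ≤ 1. G has an edge, so its treewidth is at least 1. The upper and lower bounds meet at 1, so that is the treewidth.

Treewidth 1.
One such decomposition:
Bags: B1 = {0, 2}  B2 = {2, 3}  B3 = {1, 2}
Tree: B1–B2, B2–B3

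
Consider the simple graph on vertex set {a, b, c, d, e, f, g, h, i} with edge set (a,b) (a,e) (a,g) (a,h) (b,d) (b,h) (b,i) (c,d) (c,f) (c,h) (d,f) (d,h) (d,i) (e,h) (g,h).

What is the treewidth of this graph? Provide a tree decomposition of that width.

Treewidth 2.
One such decomposition:
Bags: B1 = {c, d, h}  B2 = {c, d, f}  B3 = {b, d, h}  B4 = {a, b, h}  B5 = {a, e, h}  B6 = {b, d, i}  B7 = {a, g, h}
Tree: B1–B2, B1–B3, B3–B4, B4–B5, B3–B6, B5–B7

The largest bag has 3 vertices, giving width 2; this decomposition certifies tw(G) ≤ 2. Conversely, {c, d, h} is a clique of size 3, and the vertices of any clique must share a bag in every tree decomposition; so some bag has ≥ 3 vertices and tw(G) ≥ 2. Therefore the treewidth is 2.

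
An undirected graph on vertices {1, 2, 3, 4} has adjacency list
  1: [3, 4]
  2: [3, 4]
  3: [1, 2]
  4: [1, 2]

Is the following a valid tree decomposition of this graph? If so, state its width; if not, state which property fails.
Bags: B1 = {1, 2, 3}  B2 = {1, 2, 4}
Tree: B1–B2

Vertex coverage: the bags together contain {1, 2, 3, 4}, the full vertex set. Edge coverage: each edge of G has both endpoints in at least one bag. Running intersection: for every vertex, the bags containing it form a connected subtree. All three properties hold, so this is a valid tree decomposition of width max|bag| − 1 = 2, and hence tw(G) ≤ 2.

Yes; width 2.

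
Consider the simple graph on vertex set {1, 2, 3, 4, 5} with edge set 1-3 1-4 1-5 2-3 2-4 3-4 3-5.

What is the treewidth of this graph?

2

A width-2 tree decomposition is:
Bags: B1 = {1, 3, 4}  B2 = {2, 3, 4}  B3 = {1, 3, 5}
Tree: B1–B2, B1–B3
The largest bag has 3 vertices, giving width 2; this decomposition certifies tw(G) ≤ 2. Conversely, {1, 3, 4} is a clique of size 3, and the vertices of any clique must share a bag in every tree decomposition; so some bag has ≥ 3 vertices and tw(G) ≥ 2. Therefore the treewidth is 2.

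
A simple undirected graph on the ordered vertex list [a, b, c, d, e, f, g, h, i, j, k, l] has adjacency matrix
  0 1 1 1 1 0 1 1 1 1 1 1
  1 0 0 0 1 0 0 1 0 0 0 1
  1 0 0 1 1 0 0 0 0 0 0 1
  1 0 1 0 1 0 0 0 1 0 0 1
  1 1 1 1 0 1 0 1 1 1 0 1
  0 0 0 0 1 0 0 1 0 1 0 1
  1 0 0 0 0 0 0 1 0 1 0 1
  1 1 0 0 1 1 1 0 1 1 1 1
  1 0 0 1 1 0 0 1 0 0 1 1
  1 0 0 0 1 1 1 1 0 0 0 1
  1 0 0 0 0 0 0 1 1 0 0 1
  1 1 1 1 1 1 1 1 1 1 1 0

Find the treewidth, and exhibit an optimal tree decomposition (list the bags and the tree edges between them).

Treewidth 4.
Bags: B1 = {a, e, h, j, l}  B2 = {a, b, e, h, l}  B3 = {a, e, h, i, l}  B4 = {a, d, e, i, l}  B5 = {a, c, d, e, l}  B6 = {e, f, h, j, l}  B7 = {a, h, i, k, l}  B8 = {a, g, h, j, l}
Tree: B1–B2, B2–B3, B3–B4, B4–B5, B1–B6, B3–B7, B1–B8

Every bag has size at most 5, so the width is 5 − 1 = 4 and tw(G) ≤ 4. Conversely, {a, c, d, e, l} is a clique of size 5, and the vertices of any clique must share a bag in every tree decomposition; so some bag has ≥ 5 vertices and tw(G) ≥ 4. Combining the bounds, tw(G) = 4.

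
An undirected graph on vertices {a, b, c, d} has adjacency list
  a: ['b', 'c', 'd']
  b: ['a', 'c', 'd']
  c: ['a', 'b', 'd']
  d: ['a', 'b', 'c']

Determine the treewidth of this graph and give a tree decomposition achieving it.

Treewidth 3.
Bags: B1 = {a, b, c, d}
Tree: (single bag)

A single bag containing all 4 vertices is trivially a valid decomposition of width 3. For the lower bound, the 4 vertices {a, b, c, d} are pairwise adjacent, and any tree decomposition puts a clique entirely inside one bag — forcing width ≥ 3. Therefore the treewidth is 3.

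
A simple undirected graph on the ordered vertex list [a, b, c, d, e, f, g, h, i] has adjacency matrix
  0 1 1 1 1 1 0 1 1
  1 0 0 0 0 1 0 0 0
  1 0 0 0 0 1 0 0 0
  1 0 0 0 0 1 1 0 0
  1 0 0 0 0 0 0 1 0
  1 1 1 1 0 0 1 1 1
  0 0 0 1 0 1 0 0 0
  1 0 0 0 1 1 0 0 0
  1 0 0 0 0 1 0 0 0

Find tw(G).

2

A width-2 tree decomposition is:
Bags: B1 = {a, f, h}  B2 = {a, d, f}  B3 = {a, e, h}  B4 = {a, c, f}  B5 = {a, f, i}  B6 = {a, b, f}  B7 = {d, f, g}
Tree: B1–B2, B1–B3, B2–B4, B1–B5, B1–B6, B2–B7
Every bag has size at most 3, so the width is 3 − 1 = 2 and tw(G) ≤ 2. For the lower bound, the 3 vertices {a, e, h} are pairwise adjacent, and any tree decomposition puts a clique entirely inside one bag — forcing width ≥ 2. Combining the bounds, tw(G) = 2.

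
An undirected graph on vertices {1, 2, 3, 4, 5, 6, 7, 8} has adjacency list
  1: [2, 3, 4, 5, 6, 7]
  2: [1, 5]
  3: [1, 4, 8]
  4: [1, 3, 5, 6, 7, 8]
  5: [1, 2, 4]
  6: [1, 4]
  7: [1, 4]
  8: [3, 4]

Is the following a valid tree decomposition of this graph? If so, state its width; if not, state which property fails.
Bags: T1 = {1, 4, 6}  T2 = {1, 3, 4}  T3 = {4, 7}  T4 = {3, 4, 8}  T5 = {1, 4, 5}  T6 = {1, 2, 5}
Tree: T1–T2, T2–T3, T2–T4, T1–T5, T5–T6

No — edge (1,7) lies in no bag.

A tree decomposition must satisfy three properties: every vertex lies in some bag; for every edge, both endpoints lie together in some bag; and for every vertex, the bags containing it form a connected subtree. Here edge (1,7) lies in no bag, so the decomposition is invalid.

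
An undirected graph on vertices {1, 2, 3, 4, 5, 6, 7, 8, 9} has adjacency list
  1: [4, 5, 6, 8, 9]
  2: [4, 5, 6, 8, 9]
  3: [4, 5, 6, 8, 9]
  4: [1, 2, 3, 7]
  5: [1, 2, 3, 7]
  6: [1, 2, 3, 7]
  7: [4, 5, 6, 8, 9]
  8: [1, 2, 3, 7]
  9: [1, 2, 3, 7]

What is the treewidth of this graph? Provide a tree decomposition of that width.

Every bag has size at most 5, so the width is 5 − 1 = 4 and tw(G) ≤ 4. For the lower bound: the 5 vertex sets {2,8}, {1,5}, {7,9}, {3}, {6} are disjoint, each induces a connected subgraph, and every pair is joined by at least one edge of G. Contracting each set to a single vertex therefore yields K_{5} as a minor, and since treewidth is minor-monotone, tw(G) ≥ tw(K_{5}) = 4. Hence tw(G) = 4 exactly.

Treewidth 4.
Bags: B1 = {1, 2, 3, 7, 8}  B2 = {1, 2, 3, 5, 7}  B3 = {1, 2, 3, 7, 9}  B4 = {1, 2, 3, 6, 7}  B5 = {1, 2, 3, 4, 7}
Tree: B1–B2, B2–B3, B3–B4, B4–B5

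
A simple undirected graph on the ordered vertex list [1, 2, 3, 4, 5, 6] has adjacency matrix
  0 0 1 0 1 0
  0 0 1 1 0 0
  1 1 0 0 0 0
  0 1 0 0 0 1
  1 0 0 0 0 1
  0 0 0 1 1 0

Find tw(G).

2

A width-2 tree decomposition is:
Bags: B1 = {1, 2, 3}  B2 = {1, 2, 4}  B3 = {1, 4, 6}  B4 = {1, 5, 6}
Tree: B1–B2, B2–B3, B3–B4
The largest bag has 3 vertices, giving width 2; this decomposition certifies tw(G) ≤ 2. Since 1–3–2–4–6–5–1 is a cycle in G, G is not acyclic. Forests are exactly the graphs of treewidth ≤ 1, so tw(G) ≥ 2. Combining the bounds, tw(G) = 2.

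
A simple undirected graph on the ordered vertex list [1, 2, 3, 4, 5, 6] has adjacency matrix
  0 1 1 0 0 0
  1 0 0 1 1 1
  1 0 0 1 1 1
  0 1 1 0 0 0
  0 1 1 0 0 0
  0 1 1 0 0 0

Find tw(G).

2

A width-2 tree decomposition is:
Bags: B1 = {2, 3, 4}  B2 = {2, 3, 6}  B3 = {1, 2, 3}  B4 = {2, 3, 5}
Tree: B1–B2, B2–B3, B3–B4
Each bag holds 3 vertices, so the decomposition has width 2, which upper-bounds the treewidth. The edges 2–4–3–6–2 form a cycle, so G is not a tree and its treewidth is at least 2. Combining the bounds, tw(G) = 2.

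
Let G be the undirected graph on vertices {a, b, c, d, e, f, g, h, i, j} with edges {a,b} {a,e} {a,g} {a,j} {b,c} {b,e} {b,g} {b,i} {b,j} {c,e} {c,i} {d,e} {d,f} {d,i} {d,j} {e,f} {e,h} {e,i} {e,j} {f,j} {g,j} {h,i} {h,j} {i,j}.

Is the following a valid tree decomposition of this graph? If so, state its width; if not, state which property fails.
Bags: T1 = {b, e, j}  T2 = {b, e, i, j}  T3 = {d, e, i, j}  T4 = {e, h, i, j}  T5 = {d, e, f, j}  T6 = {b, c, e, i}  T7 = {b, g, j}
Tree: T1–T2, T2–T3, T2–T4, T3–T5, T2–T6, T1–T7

No — vertex a appears in no bag.

A tree decomposition must satisfy three properties: every vertex lies in some bag; for every edge, both endpoints lie together in some bag; and for every vertex, the bags containing it form a connected subtree. Here vertex a appears in no bag, so the decomposition is invalid.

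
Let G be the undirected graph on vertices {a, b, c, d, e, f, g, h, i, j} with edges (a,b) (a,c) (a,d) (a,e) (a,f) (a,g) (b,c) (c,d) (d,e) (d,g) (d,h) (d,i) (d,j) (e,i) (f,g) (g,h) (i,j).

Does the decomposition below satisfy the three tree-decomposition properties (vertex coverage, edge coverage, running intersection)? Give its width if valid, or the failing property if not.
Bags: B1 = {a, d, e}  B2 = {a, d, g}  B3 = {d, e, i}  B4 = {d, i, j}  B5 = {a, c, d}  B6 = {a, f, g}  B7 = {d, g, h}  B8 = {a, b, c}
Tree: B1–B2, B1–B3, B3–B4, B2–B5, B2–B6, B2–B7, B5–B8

Every vertex of G appears in some bag (union = {a, b, c, d, e, f, g, h, i, j}); every edge is covered by a bag; and for each vertex v the set of bags containing v is connected in the bag tree. The decomposition is therefore valid. The largest bag has 3 vertices, so the width is 2.

Yes; width 2.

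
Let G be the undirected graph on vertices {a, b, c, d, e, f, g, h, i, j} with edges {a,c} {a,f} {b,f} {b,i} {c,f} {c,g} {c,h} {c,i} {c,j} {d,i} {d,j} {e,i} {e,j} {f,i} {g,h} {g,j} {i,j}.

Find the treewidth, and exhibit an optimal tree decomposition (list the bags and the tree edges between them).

Treewidth 2.
Bags: B1 = {c, i, j}  B2 = {e, i, j}  B3 = {c, f, i}  B4 = {c, g, j}  B5 = {c, g, h}  B6 = {b, f, i}  B7 = {a, c, f}  B8 = {d, i, j}
Tree: B1–B2, B1–B3, B1–B4, B4–B5, B3–B6, B3–B7, B1–B8

Every bag has size at most 3, so the width is 3 − 1 = 2 and tw(G) ≤ 2. Conversely, {c, g, j} is a clique of size 3, and the vertices of any clique must share a bag in every tree decomposition; so some bag has ≥ 3 vertices and tw(G) ≥ 2. The upper and lower bounds meet at 2, so that is the treewidth.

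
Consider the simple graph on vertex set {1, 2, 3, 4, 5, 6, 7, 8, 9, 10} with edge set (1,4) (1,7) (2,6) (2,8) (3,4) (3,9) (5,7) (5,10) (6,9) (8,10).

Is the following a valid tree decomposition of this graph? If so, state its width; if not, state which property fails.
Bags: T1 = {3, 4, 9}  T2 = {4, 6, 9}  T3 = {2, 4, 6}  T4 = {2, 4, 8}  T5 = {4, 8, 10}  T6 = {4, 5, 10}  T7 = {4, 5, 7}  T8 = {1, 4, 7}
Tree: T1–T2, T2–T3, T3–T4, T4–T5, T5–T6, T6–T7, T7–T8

Checking the three conditions: (i) the bags cover all of {1, 2, 3, 4, 5, 6, 7, 8, 9, 10}; (ii) for each edge, some bag contains both endpoints; (iii) the bags containing any fixed vertex form a subtree. All hold, so the decomposition is valid with width 3 − 1 = 2.

Yes; width 2.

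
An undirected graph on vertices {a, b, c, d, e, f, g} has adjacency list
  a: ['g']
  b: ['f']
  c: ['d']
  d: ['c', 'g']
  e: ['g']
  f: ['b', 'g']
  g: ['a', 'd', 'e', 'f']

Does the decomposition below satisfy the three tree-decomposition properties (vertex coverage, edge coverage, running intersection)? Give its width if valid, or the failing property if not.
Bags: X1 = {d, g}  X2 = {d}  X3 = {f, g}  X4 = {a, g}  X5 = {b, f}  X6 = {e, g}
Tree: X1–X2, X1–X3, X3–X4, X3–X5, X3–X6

A tree decomposition must satisfy three properties: every vertex lies in some bag; for every edge, both endpoints lie together in some bag; and for every vertex, the bags containing it form a connected subtree. Here vertex c appears in no bag, so the decomposition is invalid.

No — vertex c appears in no bag.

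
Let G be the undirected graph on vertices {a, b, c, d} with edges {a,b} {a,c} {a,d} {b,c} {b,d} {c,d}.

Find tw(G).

3

A width-3 tree decomposition is:
Bags: B1 = {a, b, c, d}
Tree: (single bag)
With just one bag of size 4, the width is 4 − 1 = 3, so tw(G) ≤ 3. For the lower bound, the 4 vertices {a, b, c, d} are pairwise adjacent, and any tree decomposition puts a clique entirely inside one bag — forcing width ≥ 3. Therefore the treewidth is 3.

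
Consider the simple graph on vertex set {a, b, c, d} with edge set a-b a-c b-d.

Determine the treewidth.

A width-1 tree decomposition is:
Bags: B1 = {b, d}  B2 = {a, b}  B3 = {a, c}
Tree: B1–B2, B2–B3
Every bag has size at most 2, so the width is 2 − 1 = 1 and tw(G) ≤ 1. Since G has at least one edge (e.g. d–b), it is not an edgeless graph, so tw(G) ≥ 1. Therefore the treewidth is 1.

1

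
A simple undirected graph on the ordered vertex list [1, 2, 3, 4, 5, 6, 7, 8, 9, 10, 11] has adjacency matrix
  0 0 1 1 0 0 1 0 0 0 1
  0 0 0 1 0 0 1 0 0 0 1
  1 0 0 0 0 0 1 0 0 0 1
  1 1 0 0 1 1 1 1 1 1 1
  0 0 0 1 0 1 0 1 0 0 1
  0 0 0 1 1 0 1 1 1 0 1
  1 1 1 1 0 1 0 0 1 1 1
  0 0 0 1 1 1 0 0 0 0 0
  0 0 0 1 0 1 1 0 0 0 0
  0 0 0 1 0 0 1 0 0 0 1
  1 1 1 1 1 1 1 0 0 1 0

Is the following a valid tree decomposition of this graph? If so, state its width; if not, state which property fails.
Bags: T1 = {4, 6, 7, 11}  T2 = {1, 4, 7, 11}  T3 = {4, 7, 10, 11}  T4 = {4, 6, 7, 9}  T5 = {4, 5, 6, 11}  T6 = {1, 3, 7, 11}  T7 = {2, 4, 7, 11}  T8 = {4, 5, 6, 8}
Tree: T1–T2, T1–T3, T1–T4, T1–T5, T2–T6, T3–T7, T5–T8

Every vertex of G appears in some bag (union = {1, 2, 3, 4, 5, 6, 7, 8, 9, 10, 11}); every edge is covered by a bag; and for each vertex v the set of bags containing v is connected in the bag tree. The decomposition is therefore valid. The largest bag has 4 vertices, so the width is 3.

Yes; width 3.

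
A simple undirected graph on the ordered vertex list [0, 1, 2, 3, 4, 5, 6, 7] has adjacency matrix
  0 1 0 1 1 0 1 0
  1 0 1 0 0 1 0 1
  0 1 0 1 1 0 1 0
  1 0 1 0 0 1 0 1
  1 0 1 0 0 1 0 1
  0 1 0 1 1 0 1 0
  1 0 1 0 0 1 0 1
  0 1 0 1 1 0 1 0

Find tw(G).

4

A width-4 tree decomposition is:
Bags: B1 = {1, 2, 3, 4, 6}  B2 = {1, 3, 4, 6, 7}  B3 = {0, 1, 3, 4, 6}  B4 = {1, 3, 4, 5, 6}
Tree: B1–B2, B2–B3, B3–B4
The largest bag has 5 vertices, giving width 4; this decomposition certifies tw(G) ≤ 4. For the lower bound: the 5 vertex sets {1,2}, {3,7}, {0,6}, {4}, {5} are disjoint, each induces a connected subgraph, and every pair is joined by at least one edge of G. Contracting each set to a single vertex therefore yields K_{5} as a minor, and since treewidth is minor-monotone, tw(G) ≥ tw(K_{5}) = 4. Hence tw(G) = 4 exactly.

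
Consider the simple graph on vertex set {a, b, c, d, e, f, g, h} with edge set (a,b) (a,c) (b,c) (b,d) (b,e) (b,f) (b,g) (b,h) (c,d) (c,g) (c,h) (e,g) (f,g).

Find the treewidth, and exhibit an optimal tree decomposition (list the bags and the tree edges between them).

Every bag has size at most 3, so the width is 3 − 1 = 2 and tw(G) ≤ 2. On the other hand G contains the 3-clique {b, e, g}. A clique must lie in a single bag of any decomposition, so no decomposition can have width below 2. Combining the bounds, tw(G) = 2.

Treewidth 2.
Bags: B1 = {b, c, g}  B2 = {b, e, g}  B3 = {b, c, h}  B4 = {a, b, c}  B5 = {b, f, g}  B6 = {b, c, d}
Tree: B1–B2, B1–B3, B3–B4, B2–B5, B4–B6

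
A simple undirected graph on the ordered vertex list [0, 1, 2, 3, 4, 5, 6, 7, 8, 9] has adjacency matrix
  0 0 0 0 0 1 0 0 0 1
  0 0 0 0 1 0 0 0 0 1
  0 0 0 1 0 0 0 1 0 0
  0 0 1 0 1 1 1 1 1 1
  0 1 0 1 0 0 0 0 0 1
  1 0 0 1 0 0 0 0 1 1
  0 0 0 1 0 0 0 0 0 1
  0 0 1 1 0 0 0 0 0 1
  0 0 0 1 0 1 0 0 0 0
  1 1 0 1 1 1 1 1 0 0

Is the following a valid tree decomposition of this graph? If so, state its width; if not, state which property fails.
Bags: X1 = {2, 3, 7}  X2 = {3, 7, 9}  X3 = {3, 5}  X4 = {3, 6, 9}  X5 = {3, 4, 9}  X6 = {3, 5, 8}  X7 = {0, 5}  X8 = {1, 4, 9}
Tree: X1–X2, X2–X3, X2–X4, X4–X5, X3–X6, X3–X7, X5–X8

A tree decomposition must satisfy three properties: every vertex lies in some bag; for every edge, both endpoints lie together in some bag; and for every vertex, the bags containing it form a connected subtree. Here edge (9,5) lies in no bag, so the decomposition is invalid.

No — edge (9,5) lies in no bag.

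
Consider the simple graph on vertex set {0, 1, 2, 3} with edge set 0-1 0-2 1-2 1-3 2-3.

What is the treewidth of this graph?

A width-2 tree decomposition is:
Bags: B1 = {0, 1, 2}  B2 = {1, 2, 3}
Tree: B1–B2
Every bag has size at most 3, so the width is 3 − 1 = 2 and tw(G) ≤ 2. For the lower bound, the 3 vertices {0, 1, 2} are pairwise adjacent, and any tree decomposition puts a clique entirely inside one bag — forcing width ≥ 2. The upper and lower bounds meet at 2, so that is the treewidth.

2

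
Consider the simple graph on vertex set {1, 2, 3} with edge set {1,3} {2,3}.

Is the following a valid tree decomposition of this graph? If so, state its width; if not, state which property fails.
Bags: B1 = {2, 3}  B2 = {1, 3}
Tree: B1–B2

Yes; width 1.

Checking the three conditions: (i) the bags cover all of {1, 2, 3}; (ii) for each edge, some bag contains both endpoints; (iii) the bags containing any fixed vertex form a subtree. All hold, so the decomposition is valid with width 2 − 1 = 1.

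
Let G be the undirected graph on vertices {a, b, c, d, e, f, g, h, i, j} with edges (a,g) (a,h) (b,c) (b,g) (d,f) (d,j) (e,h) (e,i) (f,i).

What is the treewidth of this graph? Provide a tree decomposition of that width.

Each bag holds 2 vertices, so the decomposition has width 1, which upper-bounds the treewidth. Any graph with an edge has treewidth ≥ 1, and G has the edge c–b. The upper and lower bounds meet at 1, so that is the treewidth.

Treewidth 1.
One optimal decomposition is:
Bags: B1 = {b, c}  B2 = {b, g}  B3 = {a, g}  B4 = {a, h}  B5 = {e, h}  B6 = {e, i}  B7 = {f, i}  B8 = {d, f}  B9 = {d, j}
Tree: B1–B2, B2–B3, B3–B4, B4–B5, B5–B6, B6–B7, B7–B8, B8–B9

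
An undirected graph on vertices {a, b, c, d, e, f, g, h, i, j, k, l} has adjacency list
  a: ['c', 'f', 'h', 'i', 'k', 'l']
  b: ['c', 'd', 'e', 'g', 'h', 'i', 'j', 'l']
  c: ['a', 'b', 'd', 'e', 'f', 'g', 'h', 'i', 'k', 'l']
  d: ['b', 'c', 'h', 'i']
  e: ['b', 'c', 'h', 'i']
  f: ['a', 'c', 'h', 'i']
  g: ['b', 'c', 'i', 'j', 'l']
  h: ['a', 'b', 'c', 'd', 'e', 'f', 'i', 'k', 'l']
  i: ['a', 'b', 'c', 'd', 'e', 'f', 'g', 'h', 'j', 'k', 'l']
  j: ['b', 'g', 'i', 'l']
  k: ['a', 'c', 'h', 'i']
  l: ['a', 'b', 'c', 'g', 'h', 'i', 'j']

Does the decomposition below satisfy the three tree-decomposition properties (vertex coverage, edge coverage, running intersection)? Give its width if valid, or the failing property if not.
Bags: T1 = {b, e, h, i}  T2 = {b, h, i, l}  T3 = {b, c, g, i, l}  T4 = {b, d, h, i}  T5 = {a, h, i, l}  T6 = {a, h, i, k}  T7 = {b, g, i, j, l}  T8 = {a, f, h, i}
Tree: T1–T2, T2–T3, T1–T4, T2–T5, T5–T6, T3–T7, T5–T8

A tree decomposition must satisfy three properties: every vertex lies in some bag; for every edge, both endpoints lie together in some bag; and for every vertex, the bags containing it form a connected subtree. Here edge (e,c) lies in no bag, so the decomposition is invalid.

No — edge (e,c) lies in no bag.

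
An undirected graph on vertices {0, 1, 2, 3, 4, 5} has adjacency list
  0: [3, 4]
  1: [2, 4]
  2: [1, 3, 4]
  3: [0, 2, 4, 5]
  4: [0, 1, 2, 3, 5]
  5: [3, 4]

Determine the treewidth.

A width-2 tree decomposition is:
Bags: B1 = {2, 3, 4}  B2 = {1, 2, 4}  B3 = {3, 4, 5}  B4 = {0, 3, 4}
Tree: B1–B2, B1–B3, B1–B4
Every bag has size at most 3, so the width is 3 − 1 = 2 and tw(G) ≤ 2. For the lower bound, the 3 vertices {1, 2, 4} are pairwise adjacent, and any tree decomposition puts a clique entirely inside one bag — forcing width ≥ 2. Combining the bounds, tw(G) = 2.

2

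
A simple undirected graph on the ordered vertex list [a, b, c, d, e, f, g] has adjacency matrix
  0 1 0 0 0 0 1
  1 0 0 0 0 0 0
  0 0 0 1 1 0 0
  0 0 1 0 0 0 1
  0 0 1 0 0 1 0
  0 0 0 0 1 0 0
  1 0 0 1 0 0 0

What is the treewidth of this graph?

1

A width-1 tree decomposition is:
Bags: B1 = {e, f}  B2 = {c, e}  B3 = {c, d}  B4 = {d, g}  B5 = {a, g}  B6 = {a, b}
Tree: B1–B2, B2–B3, B3–B4, B4–B5, B5–B6
Each bag holds 2 vertices, so the decomposition has width 1, which upper-bounds the treewidth. Since G has at least one edge (e.g. f–e), it is not an edgeless graph, so tw(G) ≥ 1. The upper and lower bounds meet at 1, so that is the treewidth.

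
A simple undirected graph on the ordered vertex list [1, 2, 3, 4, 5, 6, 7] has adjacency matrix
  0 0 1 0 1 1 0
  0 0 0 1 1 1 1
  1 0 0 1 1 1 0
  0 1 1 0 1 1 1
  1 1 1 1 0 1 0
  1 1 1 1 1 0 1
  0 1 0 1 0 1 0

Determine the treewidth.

3

A width-3 tree decomposition is:
Bags: B1 = {2, 4, 5, 6}  B2 = {3, 4, 5, 6}  B3 = {2, 4, 6, 7}  B4 = {1, 3, 5, 6}
Tree: B1–B2, B1–B3, B2–B4
The largest bag has 4 vertices, giving width 3; this decomposition certifies tw(G) ≤ 3. Conversely, {1, 3, 5, 6} is a clique of size 4, and the vertices of any clique must share a bag in every tree decomposition; so some bag has ≥ 4 vertices and tw(G) ≥ 3. Hence tw(G) = 3 exactly.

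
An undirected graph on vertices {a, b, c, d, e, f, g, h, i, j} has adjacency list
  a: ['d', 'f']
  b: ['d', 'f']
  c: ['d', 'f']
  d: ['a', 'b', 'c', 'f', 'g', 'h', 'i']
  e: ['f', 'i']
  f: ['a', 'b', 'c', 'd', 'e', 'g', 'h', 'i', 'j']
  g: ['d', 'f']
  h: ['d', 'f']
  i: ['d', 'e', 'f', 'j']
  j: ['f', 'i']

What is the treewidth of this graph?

A width-2 tree decomposition is:
Bags: B1 = {b, d, f}  B2 = {a, d, f}  B3 = {d, f, i}  B4 = {c, d, f}  B5 = {d, f, h}  B6 = {f, i, j}  B7 = {e, f, i}  B8 = {d, f, g}
Tree: B1–B2, B1–B3, B3–B4, B1–B5, B3–B6, B3–B7, B5–B8
Each bag holds 3 vertices, so the decomposition has width 2, which upper-bounds the treewidth. For the lower bound, the 3 vertices {d, f, g} are pairwise adjacent, and any tree decomposition puts a clique entirely inside one bag — forcing width ≥ 2. Hence tw(G) = 2 exactly.

2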